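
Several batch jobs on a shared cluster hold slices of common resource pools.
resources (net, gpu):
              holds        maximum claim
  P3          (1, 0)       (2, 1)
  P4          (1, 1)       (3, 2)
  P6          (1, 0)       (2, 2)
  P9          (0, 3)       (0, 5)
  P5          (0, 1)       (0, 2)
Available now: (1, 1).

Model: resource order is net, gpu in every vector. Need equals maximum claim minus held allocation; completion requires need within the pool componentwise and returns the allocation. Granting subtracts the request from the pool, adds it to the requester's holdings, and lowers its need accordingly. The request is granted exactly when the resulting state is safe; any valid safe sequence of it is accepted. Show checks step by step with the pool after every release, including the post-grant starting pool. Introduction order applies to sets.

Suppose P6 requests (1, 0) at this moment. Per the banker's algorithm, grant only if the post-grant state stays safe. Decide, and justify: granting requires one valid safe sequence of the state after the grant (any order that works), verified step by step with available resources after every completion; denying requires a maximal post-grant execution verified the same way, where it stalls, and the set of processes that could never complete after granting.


GRANT — the state after the grant stays safe, e.g. via P5, P6, P3, P4, P9.
Key observation: granting shrinks the pool to (0, 1), yet P5 still fits and the chain goes through.
Check on the post-grant state, step by step:
  pool = (0, 1)
  P5 needs (0, 1) <= (0, 1) -> finishes; pool += (0, 1) = (0, 2)
  P6 needs (0, 2) <= (0, 2) -> finishes; pool += (2, 0) = (2, 2)
  P3 needs (1, 1) <= (2, 2) -> finishes; pool += (1, 0) = (3, 2)
  P4 needs (2, 1) <= (3, 2) -> finishes; pool += (1, 1) = (4, 3)
  P9 needs (0, 2) <= (4, 3) -> finishes; pool += (0, 3) = (4, 6)


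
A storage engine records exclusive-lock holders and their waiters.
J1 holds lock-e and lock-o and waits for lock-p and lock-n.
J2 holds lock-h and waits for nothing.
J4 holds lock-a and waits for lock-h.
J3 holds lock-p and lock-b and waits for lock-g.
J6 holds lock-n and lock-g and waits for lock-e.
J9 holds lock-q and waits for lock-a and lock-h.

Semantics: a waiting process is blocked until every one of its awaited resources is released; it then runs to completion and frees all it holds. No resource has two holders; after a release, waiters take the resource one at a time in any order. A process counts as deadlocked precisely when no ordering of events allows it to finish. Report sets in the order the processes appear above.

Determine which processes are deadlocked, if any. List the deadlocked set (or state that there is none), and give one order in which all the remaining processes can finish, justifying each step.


The deadlocked set is J1, J3 and J6.
Key observation: nobody on the ring J1 -> J3 -> J6 -> J1 can start until another member finishes, which never happens; no other process is dragged down with it.
The rest can finish in the order J2, J4, J9.
Verifying each step:
  J2 waits on nothing -> runs at once and releases lock-h
  run J4 (all its waits — lock-h — are resolved); releases lock-a
  run J9 (all its waits — lock-a and lock-h — are resolved); releases lock-q


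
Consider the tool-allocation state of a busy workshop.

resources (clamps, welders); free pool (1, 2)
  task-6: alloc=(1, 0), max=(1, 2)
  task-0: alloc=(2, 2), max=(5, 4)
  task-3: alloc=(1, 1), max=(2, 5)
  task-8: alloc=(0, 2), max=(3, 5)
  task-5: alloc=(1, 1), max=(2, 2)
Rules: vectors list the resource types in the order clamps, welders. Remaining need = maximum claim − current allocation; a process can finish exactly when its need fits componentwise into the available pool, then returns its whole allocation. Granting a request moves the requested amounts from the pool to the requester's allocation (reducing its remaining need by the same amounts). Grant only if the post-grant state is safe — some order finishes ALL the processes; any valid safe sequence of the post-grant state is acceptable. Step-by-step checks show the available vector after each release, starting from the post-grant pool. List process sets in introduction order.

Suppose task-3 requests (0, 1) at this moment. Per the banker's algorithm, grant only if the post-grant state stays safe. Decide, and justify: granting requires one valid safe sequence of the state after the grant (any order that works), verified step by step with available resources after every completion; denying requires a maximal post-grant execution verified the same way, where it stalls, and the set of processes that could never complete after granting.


GRANT — the state after the grant stays safe, e.g. via task-5, task-6, task-0, task-8, task-3.
Key observation: (1, 1) free after granting still covers task-5 first, and each release covers the next.
Check on the post-grant state, step by step:
  pool = (1, 1)
  run task-5 (needs (1, 1), free (1, 1)); after release of (1, 1) the pool is (2, 2)
  run task-6 (needs (0, 2), free (2, 2)); after release of (1, 0) the pool is (3, 2)
  run task-0 (needs (3, 2), free (3, 2)); after release of (2, 2) the pool is (5, 4)
  run task-8 (needs (3, 3), free (5, 4)); after release of (0, 2) the pool is (5, 6)
  run task-3 (needs (1, 3), free (5, 6)); after release of (1, 2) the pool is (6, 8)


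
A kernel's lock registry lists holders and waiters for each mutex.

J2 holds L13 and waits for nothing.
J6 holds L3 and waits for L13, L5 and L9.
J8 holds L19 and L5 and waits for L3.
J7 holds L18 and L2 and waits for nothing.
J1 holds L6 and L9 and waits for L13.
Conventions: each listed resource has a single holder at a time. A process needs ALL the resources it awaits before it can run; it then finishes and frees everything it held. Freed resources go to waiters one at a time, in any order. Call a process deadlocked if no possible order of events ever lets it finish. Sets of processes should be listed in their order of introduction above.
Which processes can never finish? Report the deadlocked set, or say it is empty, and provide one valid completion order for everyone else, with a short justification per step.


The deadlocked set is J6 and J8.
Key observation: nobody on the ring J6 -> J8 -> J6 can start until another member finishes, which never happens; no other process is dragged down with it.
A valid finishing order for the others: J2, J7, J1.
Check, step by step:
  run J2 (it waits on nothing); releases L13
  run J7 (it waits on nothing); releases L18 and L2
  run J1 (all its waits — L13 — are resolved); releases L6 and L9


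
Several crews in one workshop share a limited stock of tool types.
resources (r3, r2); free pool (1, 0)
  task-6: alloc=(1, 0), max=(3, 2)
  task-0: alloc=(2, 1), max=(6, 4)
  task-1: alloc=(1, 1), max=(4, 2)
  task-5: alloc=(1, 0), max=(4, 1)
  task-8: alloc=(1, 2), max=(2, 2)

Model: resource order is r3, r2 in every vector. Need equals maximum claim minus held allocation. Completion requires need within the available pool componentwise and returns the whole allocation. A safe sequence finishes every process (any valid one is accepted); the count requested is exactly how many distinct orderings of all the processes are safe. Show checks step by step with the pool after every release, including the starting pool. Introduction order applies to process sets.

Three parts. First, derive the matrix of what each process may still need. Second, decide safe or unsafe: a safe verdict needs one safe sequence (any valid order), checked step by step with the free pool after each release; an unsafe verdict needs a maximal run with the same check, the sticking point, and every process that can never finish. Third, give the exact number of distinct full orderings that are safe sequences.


(1) Remaining need (order r3, r2):
  task-6: (2, 2)
  task-0: (4, 3)
  task-1: (3, 1)
  task-5: (3, 1)
  task-8: (1, 0)
(2) SAFE — a valid safe sequence is task-8, task-6, task-1, task-0, task-5.
Key observation: at task-8 the run first touches a limit — (1, 0) against (1, 0), exact on a resource it actually requests.
Walking it through:
  pool = (1, 0)
  task-8: need (1, 0) fits (1, 0); releases (1, 2), pool now (2, 2)
  task-6: need (2, 2) fits (2, 2); releases (1, 0), pool now (3, 2)
  task-1: need (3, 1) fits (3, 2); releases (1, 1), pool now (4, 3)
  task-0: need (4, 3) fits (4, 3); releases (2, 1), pool now (6, 4)
  task-5: need (3, 1) fits (6, 4); releases (1, 0), pool now (7, 4)
(3) Exactly 3 of the possible complete orderings are safe sequences.


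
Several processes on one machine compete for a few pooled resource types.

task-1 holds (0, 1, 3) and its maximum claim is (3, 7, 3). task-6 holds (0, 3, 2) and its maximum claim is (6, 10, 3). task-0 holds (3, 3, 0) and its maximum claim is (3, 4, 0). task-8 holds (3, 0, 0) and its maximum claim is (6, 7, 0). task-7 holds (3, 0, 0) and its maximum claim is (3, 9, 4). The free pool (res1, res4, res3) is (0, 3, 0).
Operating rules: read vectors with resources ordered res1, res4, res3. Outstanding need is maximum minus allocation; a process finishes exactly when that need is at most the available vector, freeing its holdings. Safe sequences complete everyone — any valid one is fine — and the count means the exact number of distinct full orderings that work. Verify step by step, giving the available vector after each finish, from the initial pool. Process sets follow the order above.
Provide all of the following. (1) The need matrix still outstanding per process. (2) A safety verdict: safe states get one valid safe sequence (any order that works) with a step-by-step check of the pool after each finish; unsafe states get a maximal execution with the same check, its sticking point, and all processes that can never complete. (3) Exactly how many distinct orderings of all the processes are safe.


(1) Remaining need (order res1, res4, res3):
  task-1: (3, 6, 0)
  task-6: (6, 7, 1)
  task-0: (0, 1, 0)
  task-8: (3, 7, 0)
  task-7: (0, 9, 4)
(2) SAFE, for example via the order task-0, task-1, task-8, task-6, task-7.
Key observation: task-1 is the earliest step where a requested resource binds exactly: need (3, 6, 0), pool (3, 6, 0) at its turn.
Walking it through:
  pool = (0, 3, 0)
  task-0 needs (0, 1, 0) <= (0, 3, 0) -> finishes; pool += (3, 3, 0) = (3, 6, 0)
  task-1 needs (3, 6, 0) <= (3, 6, 0) -> finishes; pool += (0, 1, 3) = (3, 7, 3)
  task-8 needs (3, 7, 0) <= (3, 7, 3) -> finishes; pool += (3, 0, 0) = (6, 7, 3)
  task-6 needs (6, 7, 1) <= (6, 7, 3) -> finishes; pool += (0, 3, 2) = (6, 10, 5)
  task-7 needs (0, 9, 4) <= (6, 10, 5) -> finishes; pool += (3, 0, 0) = (9, 10, 5)
(3) The exact count: 1 of the possible complete orderings is a safe sequence.


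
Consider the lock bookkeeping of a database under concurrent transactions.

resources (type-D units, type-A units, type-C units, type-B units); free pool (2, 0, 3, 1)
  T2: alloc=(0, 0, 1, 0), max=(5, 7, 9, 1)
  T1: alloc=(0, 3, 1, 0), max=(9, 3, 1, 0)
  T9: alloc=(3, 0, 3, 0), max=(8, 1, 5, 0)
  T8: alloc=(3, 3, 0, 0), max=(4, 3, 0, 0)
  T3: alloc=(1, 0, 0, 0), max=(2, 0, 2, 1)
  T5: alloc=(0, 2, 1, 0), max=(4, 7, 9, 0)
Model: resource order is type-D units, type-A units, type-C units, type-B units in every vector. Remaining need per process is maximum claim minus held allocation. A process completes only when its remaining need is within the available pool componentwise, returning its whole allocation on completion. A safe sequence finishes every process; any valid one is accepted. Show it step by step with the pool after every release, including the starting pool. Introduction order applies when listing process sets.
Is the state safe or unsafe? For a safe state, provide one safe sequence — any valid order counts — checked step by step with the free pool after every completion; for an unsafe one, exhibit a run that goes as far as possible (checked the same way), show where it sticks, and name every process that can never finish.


The state is UNSAFE.
Key observation: after T8, T3, T9, T1 complete, (9, 6, 7, 1) is the best the pool ever gets, yet each leftover process wants more type-C units.
Going as far as possible: T8, T3, T9, T1; after that, nothing fits. Step-by-step check:
  pool = (2, 0, 3, 1)
  T8: need (1, 0, 0, 0) fits (2, 0, 3, 1); releases (3, 3, 0, 0), pool now (5, 3, 3, 1)
  T3: need (1, 0, 2, 1) fits (5, 3, 3, 1); releases (1, 0, 0, 0), pool now (6, 3, 3, 1)
  T9: need (5, 1, 2, 0) fits (6, 3, 3, 1); releases (3, 0, 3, 0), pool now (9, 3, 6, 1)
  T1: need (9, 0, 0, 0) fits (9, 3, 6, 1); releases (0, 3, 1, 0), pool now (9, 6, 7, 1)
  T2 still needs (5, 7, 8, 1) but only (9, 6, 7, 1) is free — short on type-A units and type-C units
  T5 still needs (4, 5, 8, 0) but only (9, 6, 7, 1) is free — short on type-C units
Processes that can never finish: T2 and T5.


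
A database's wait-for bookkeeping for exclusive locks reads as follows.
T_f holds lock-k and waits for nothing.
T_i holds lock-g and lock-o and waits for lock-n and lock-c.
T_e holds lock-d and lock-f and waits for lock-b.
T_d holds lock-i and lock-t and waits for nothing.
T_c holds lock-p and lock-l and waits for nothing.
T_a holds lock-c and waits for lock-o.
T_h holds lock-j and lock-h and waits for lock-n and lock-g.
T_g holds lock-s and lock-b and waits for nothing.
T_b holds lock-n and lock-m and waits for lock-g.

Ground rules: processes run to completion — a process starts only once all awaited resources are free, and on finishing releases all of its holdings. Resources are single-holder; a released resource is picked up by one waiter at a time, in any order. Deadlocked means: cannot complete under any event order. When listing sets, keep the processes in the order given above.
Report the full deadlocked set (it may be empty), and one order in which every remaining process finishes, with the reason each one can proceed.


Deadlocked set: T_i, T_a, T_h and T_b.
Key observation: the loop T_i -> T_a -> T_i blocks itself forever; T_b is caught in further circular waits and T_h waits into the deadlock from upstream.
A valid finishing order for the others: T_g, T_c, T_e, T_d, T_f.
Walking it through:
  T_g: no waits; runs immediately, freeing lock-s and lock-b
  T_c: no waits; runs immediately, freeing lock-p and lock-l
  T_e: everything it awaited (lock-b) is free; runs, freeing lock-d and lock-f
  T_d: no waits; runs immediately, freeing lock-i and lock-t
  T_f: no waits; runs immediately, freeing lock-k


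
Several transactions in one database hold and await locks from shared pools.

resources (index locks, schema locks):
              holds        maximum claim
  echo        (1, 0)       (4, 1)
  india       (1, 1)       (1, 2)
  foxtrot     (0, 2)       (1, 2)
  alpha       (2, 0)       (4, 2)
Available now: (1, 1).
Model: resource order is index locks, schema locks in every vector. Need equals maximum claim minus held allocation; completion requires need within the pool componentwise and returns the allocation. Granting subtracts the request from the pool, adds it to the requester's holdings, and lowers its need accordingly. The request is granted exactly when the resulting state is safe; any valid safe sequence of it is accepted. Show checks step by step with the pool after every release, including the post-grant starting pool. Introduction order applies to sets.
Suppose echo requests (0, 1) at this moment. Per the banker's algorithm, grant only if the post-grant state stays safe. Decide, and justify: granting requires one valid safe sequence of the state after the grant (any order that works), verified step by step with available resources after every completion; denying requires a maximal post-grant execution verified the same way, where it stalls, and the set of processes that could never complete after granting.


GRANT — the state after the grant stays safe, e.g. via foxtrot, india, alpha, echo.
Key observation: post-grant, (1, 0) remains, and an order beginning with foxtrot completes everyone.
Check on the post-grant state, step by step:
  pool = (1, 0)
  foxtrot: need (1, 0) fits (1, 0); releases (0, 2), pool now (1, 2)
  india: need (0, 1) fits (1, 2); releases (1, 1), pool now (2, 3)
  alpha: need (2, 2) fits (2, 3); releases (2, 0), pool now (4, 3)
  echo: need (3, 0) fits (4, 3); releases (1, 1), pool now (5, 4)


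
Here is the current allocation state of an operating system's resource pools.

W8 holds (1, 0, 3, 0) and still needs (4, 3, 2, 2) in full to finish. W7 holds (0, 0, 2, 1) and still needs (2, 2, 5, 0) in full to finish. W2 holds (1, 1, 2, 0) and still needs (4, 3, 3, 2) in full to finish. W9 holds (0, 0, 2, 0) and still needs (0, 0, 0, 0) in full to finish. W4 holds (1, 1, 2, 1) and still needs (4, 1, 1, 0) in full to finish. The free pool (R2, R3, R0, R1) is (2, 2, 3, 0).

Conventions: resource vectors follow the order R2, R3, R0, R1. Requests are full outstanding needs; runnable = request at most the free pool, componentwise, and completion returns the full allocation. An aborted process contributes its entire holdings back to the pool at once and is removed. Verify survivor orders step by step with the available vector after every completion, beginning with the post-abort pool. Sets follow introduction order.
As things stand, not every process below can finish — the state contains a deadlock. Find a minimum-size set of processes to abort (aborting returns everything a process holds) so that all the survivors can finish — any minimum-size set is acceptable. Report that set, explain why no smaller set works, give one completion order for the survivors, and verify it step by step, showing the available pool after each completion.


Minimum abort set: W2 and W4.
Key observation: no ordering could ever have run W8 before the abort of W2 and W4; with (2, 2, 4, 1) back in the pool it fits at step 3.
Why nothing smaller works — every single abort fails: W8 alone leaves W2 blocked (short on R2, R3 and R1); W7 alone leaves W8 blocked (short on R2, R3 and R1); W2 alone leaves W8 blocked (short on R2 and R1); W9 alone leaves W8 blocked (short on R2, R3 and R1); W4 alone leaves W8 blocked (short on R2).
Survivors finish in the order: W7, W9, W8. Check, step by step (pool after the aborts first):
  pool = (4, 4, 7, 1)
  run W7 (needs (2, 2, 5, 0), free (4, 4, 7, 1)); after release of (0, 0, 2, 1) the pool is (4, 4, 9, 2)
  run W9 (needs (0, 0, 0, 0), free (4, 4, 9, 2)); after release of (0, 0, 2, 0) the pool is (4, 4, 11, 2)
  run W8 (needs (4, 3, 2, 2), free (4, 4, 11, 2)); after release of (1, 0, 3, 0) the pool is (5, 4, 14, 2)


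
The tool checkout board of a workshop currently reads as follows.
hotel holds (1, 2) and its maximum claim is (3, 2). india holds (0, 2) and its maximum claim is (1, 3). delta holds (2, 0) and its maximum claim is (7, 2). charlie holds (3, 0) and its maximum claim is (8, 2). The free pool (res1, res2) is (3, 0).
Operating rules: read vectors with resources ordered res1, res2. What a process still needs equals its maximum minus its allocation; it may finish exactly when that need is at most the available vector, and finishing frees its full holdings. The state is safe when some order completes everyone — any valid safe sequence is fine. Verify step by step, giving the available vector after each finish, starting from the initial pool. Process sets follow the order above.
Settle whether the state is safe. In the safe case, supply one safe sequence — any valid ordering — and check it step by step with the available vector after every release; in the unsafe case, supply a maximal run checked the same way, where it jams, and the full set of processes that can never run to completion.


UNSAFE — no complete ordering exists.
Key observation: res1 is the bottleneck — with hotel, india done the pool holds (4, 4), short of every remaining need.
A maximal execution: hotel, india — then nothing else fits. Walking it through:
  pool = (3, 0)
  run hotel (needs (2, 0), free (3, 0)); after release of (1, 2) the pool is (4, 2)
  run india (needs (1, 1), free (4, 2)); after release of (0, 2) the pool is (4, 4)
  blocked: delta wants (5, 2), pool (4, 4) — not enough res1
  blocked: charlie wants (5, 2), pool (4, 4) — not enough res1
Permanently blocked: delta and charlie.


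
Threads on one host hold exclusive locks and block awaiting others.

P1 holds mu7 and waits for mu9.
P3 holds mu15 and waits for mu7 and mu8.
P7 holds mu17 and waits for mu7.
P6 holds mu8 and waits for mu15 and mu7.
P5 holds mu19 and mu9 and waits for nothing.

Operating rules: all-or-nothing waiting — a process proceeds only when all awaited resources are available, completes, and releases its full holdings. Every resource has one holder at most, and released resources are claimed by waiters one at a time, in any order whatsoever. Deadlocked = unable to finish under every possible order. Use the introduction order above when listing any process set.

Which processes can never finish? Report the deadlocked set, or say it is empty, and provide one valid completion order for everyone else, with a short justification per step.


Deadlocked: P3 and P6.
Key observation: the cycle P3 -> P6 -> P3 can never break — each member waits on the next; no other process is dragged down with it.
A valid finishing order for the others: P5, P1, P7.
Check, step by step:
  run P5 (it waits on nothing); releases mu19 and mu9
  P1: everything it awaited (mu9) is free; runs, freeing mu7
  P7: everything it awaited (mu7) is free; runs, freeing mu17


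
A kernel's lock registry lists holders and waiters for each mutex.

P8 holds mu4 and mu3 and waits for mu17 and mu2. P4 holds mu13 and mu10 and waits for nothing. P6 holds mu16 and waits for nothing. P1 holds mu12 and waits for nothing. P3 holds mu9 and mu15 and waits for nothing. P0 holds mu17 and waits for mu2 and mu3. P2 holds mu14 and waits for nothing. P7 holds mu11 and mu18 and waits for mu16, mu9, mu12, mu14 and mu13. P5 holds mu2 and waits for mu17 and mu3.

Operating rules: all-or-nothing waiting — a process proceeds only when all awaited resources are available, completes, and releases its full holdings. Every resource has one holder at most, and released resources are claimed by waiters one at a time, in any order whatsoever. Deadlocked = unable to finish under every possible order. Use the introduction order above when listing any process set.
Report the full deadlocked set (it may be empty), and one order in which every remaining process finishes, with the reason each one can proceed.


The deadlocked set is P8, P0 and P5.
Key observation: the knot is the closed ring of waits P8 -> P0 -> P8; P5 is caught in further circular waits.
The rest can finish in the order P3, P4, P1, P2, P6, P7.
Verifying each step:
  P3: no waits; runs immediately, freeing mu9 and mu15
  P4: no waits; runs immediately, freeing mu13 and mu10
  P1: no waits; runs immediately, freeing mu12
  P2: no waits; runs immediately, freeing mu14
  P6: no waits; runs immediately, freeing mu16
  run P7 (all its waits — mu16, mu9, mu12, mu14 and mu13 — are resolved); releases mu11 and mu18


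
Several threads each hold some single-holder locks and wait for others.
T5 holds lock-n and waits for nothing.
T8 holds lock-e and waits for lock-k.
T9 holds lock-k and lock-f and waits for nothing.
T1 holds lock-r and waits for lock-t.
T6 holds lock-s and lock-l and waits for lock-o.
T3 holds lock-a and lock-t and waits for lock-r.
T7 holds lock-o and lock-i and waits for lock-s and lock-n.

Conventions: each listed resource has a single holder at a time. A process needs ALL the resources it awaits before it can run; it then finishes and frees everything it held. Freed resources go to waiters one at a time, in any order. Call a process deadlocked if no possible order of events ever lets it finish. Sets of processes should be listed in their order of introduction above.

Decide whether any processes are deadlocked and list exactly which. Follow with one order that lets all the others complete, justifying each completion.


The deadlocked set is T1, T6, T3 and T7.
Key observation: along T1 -> T3 -> T1, each member waits on what the next one holds — a deadlock; T6 and T7 are caught in further circular waits.
One completion order for the rest: T9, T5, T8.
Check, step by step:
  T9: no waits; runs immediately, freeing lock-k and lock-f
  T5: no waits; runs immediately, freeing lock-n
  T8: everything it awaited (lock-k) is free; runs, freeing lock-e


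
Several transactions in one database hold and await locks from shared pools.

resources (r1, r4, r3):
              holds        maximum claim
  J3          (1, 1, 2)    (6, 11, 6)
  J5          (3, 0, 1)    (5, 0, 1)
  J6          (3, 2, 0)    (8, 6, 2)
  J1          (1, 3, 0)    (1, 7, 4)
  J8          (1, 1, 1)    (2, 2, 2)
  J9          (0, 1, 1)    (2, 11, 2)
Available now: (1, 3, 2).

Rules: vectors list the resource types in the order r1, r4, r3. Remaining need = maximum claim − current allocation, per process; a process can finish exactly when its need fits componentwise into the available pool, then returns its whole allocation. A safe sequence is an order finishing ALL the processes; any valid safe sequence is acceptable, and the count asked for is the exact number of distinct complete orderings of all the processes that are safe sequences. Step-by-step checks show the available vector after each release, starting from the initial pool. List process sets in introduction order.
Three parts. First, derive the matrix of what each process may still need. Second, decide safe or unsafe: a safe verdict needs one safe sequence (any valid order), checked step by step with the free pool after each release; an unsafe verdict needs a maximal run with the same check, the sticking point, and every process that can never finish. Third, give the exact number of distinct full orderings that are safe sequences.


(1) Remaining need (order r1, r4, r3):
  J3: (5, 10, 4)
  J5: (2, 0, 0)
  J6: (5, 4, 2)
  J1: (0, 4, 4)
  J8: (1, 1, 1)
  J9: (2, 10, 1)
(2) UNSAFE.
Key observation: the pool after J8, J5, J6, J1 is (9, 9, 4); every surviving request exceeds it in r4, so progress ends there.
Going as far as possible: J8, J5, J6, J1; after that, nothing fits. Check, step by step:
  pool = (1, 3, 2)
  J8: need (1, 1, 1) fits (1, 3, 2); releases (1, 1, 1), pool now (2, 4, 3)
  J5: need (2, 0, 0) fits (2, 4, 3); releases (3, 0, 1), pool now (5, 4, 4)
  J6: need (5, 4, 2) fits (5, 4, 4); releases (3, 2, 0), pool now (8, 6, 4)
  J1: need (0, 4, 4) fits (8, 6, 4); releases (1, 3, 0), pool now (9, 9, 4)
  blocked: J3 wants (5, 10, 4), pool (9, 9, 4) — not enough r4
  blocked: J9 wants (2, 10, 1), pool (9, 9, 4) — not enough r4
Never able to finish: J3 and J9.
(3) Precisely 0 of the possible complete orderings are safe sequences.


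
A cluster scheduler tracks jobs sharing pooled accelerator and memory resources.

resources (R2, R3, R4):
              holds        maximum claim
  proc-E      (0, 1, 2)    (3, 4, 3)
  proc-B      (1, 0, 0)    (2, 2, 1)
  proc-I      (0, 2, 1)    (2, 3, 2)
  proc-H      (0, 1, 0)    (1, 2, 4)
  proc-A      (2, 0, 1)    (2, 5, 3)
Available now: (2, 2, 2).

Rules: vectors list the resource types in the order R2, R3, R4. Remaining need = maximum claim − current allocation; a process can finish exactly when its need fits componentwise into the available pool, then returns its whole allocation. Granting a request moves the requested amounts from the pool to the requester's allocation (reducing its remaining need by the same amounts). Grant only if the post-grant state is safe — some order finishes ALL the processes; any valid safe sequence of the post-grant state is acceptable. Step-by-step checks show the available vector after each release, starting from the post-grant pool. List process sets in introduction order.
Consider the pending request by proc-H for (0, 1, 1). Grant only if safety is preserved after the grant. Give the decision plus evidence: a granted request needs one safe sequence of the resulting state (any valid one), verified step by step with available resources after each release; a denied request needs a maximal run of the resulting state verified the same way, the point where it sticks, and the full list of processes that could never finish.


GRANT — the state after the grant stays safe, e.g. via proc-I, proc-B, proc-E, proc-H, proc-A.
Key observation: granting shrinks the pool to (2, 1, 1), yet proc-I still fits and the chain goes through.
Check on the post-grant state, step by step:
  pool = (2, 1, 1)
  run proc-I (needs (2, 1, 1), free (2, 1, 1)); after release of (0, 2, 1) the pool is (2, 3, 2)
  run proc-B (needs (1, 2, 1), free (2, 3, 2)); after release of (1, 0, 0) the pool is (3, 3, 2)
  run proc-E (needs (3, 3, 1), free (3, 3, 2)); after release of (0, 1, 2) the pool is (3, 4, 4)
  run proc-H (needs (1, 0, 3), free (3, 4, 4)); after release of (0, 2, 1) the pool is (3, 6, 5)
  run proc-A (needs (0, 5, 2), free (3, 6, 5)); after release of (2, 0, 1) the pool is (5, 6, 6)


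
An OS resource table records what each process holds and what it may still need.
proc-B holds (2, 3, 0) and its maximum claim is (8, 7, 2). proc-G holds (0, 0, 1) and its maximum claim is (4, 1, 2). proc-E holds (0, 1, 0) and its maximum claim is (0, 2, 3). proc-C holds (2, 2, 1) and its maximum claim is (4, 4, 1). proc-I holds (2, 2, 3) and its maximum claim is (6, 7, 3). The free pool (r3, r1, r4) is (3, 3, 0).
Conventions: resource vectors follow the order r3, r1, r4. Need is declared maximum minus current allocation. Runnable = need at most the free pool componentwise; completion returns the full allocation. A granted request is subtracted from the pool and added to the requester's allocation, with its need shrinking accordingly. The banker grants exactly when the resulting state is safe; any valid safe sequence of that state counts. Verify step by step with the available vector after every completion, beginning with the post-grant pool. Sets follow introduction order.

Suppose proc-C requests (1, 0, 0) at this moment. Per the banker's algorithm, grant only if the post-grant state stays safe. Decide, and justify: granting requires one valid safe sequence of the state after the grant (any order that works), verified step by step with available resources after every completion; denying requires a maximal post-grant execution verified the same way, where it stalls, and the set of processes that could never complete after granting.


GRANT — the state after the grant stays safe, e.g. via proc-C, proc-I, proc-B, proc-G, proc-E.
Key observation: (2, 3, 0) free after granting still covers proc-C first, and each release covers the next.
Verifying the post-grant state step by step:
  pool = (2, 3, 0)
  proc-C: need (1, 2, 0) fits (2, 3, 0); releases (3, 2, 1), pool now (5, 5, 1)
  proc-I: need (4, 5, 0) fits (5, 5, 1); releases (2, 2, 3), pool now (7, 7, 4)
  proc-B: need (6, 4, 2) fits (7, 7, 4); releases (2, 3, 0), pool now (9, 10, 4)
  proc-G: need (4, 1, 1) fits (9, 10, 4); releases (0, 0, 1), pool now (9, 10, 5)
  proc-E: need (0, 1, 3) fits (9, 10, 5); releases (0, 1, 0), pool now (9, 11, 5)


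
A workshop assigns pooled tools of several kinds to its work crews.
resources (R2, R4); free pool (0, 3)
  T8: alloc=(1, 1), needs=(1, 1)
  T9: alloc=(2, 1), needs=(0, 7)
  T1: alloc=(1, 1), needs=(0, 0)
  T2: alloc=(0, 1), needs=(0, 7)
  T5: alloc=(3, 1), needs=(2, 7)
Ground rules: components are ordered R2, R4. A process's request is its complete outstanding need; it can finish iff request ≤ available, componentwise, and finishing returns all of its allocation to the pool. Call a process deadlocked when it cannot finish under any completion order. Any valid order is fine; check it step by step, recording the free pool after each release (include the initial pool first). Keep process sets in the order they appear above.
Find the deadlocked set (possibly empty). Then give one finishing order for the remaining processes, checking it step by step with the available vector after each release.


Deadlocked set: T9, T2 and T5.
Key observation: T1, T8 can finish, but then (2, 5) is all there is, and the blocked group's R4 demands exceed it.
One completion order for the rest: T1, T8. Verifying each step:
  pool = (0, 3)
  T1 needs (0, 0) <= (0, 3) -> finishes; pool += (1, 1) = (1, 4)
  T8 needs (1, 1) <= (1, 4) -> finishes; pool += (1, 1) = (2, 5)
The blocked processes can never fit:
  T9 cannot run: need (0, 7) vs free (2, 5) (insufficient R4)
  T2 cannot run: need (0, 7) vs free (2, 5) (insufficient R4)
  T5 cannot run: need (2, 7) vs free (2, 5) (insufficient R4)


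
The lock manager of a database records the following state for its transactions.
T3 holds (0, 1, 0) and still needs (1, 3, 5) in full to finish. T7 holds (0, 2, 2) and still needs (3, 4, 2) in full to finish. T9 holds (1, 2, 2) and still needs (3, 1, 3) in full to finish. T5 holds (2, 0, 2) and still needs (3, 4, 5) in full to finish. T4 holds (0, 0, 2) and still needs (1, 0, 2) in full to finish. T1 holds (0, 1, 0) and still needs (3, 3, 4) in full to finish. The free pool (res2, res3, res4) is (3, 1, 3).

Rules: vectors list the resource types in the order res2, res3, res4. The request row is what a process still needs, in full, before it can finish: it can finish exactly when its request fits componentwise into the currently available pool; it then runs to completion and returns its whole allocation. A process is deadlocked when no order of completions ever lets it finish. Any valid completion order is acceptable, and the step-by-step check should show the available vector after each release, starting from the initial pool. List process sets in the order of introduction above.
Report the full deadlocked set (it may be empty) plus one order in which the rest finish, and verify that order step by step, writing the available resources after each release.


No process is deadlocked.
Key observation: T4 fits the free pool immediately, and its release cascades until everyone finishes.
One completion order for the rest: T4, T9, T1, T7, T5, T3. Step-by-step check:
  pool = (3, 1, 3)
  T4: need (1, 0, 2) fits (3, 1, 3); releases (0, 0, 2), pool now (3, 1, 5)
  T9: need (3, 1, 3) fits (3, 1, 5); releases (1, 2, 2), pool now (4, 3, 7)
  T1: need (3, 3, 4) fits (4, 3, 7); releases (0, 1, 0), pool now (4, 4, 7)
  T7: need (3, 4, 2) fits (4, 4, 7); releases (0, 2, 2), pool now (4, 6, 9)
  T5: need (3, 4, 5) fits (4, 6, 9); releases (2, 0, 2), pool now (6, 6, 11)
  T3: need (1, 3, 5) fits (6, 6, 11); releases (0, 1, 0), pool now (6, 7, 11)


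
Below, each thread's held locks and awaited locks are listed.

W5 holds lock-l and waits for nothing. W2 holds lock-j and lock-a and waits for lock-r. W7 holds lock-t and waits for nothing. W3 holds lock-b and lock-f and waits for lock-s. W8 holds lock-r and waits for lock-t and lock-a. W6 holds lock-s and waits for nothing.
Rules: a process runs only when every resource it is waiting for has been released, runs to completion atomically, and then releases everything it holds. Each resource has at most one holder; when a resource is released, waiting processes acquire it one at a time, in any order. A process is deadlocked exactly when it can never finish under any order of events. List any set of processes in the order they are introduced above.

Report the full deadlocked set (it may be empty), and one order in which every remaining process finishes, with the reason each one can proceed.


Deadlocked set: W2 and W8.
Key observation: the knot is the closed ring of waits W2 -> W8 -> W2; no other process is dragged down with it.
One completion order for the rest: W6, W5, W7, W3.
Verifying each step:
  W6 waits on nothing -> runs at once and releases lock-s
  W5 waits on nothing -> runs at once and releases lock-l
  W7 waits on nothing -> runs at once and releases lock-t
  W3: everything it awaited (lock-s) is free; runs, freeing lock-b and lock-f


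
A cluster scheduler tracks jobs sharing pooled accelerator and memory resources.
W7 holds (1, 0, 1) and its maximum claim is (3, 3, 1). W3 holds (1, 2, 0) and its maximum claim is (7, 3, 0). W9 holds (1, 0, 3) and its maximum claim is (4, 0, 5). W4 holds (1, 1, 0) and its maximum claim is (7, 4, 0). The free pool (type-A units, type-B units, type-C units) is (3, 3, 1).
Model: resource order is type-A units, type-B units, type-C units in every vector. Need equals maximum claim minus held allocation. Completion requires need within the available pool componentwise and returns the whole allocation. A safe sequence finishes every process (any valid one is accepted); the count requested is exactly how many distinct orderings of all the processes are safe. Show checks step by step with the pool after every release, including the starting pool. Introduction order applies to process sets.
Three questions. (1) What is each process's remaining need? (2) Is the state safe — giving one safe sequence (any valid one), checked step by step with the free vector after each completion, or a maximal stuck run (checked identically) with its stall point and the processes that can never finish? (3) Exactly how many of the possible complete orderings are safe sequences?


(1) Need matrix, components ordered type-A units, type-B units, type-C units:
  W7: (2, 3, 0)
  W3: (6, 1, 0)
  W9: (3, 0, 2)
  W4: (6, 3, 0)
(2) UNSAFE — no complete ordering exists.
Key observation: after W7, W9 complete, (5, 3, 5) is the best the pool ever gets, yet each leftover process wants more type-A units.
The run W7, W9 cannot be extended any further. Check, step by step:
  pool = (3, 3, 1)
  W7 needs (2, 3, 0) <= (3, 3, 1) -> finishes; pool += (1, 0, 1) = (4, 3, 2)
  W9 needs (3, 0, 2) <= (4, 3, 2) -> finishes; pool += (1, 0, 3) = (5, 3, 5)
  W3 cannot run: need (6, 1, 0) vs free (5, 3, 5) (insufficient type-A units)
  W4 cannot run: need (6, 3, 0) vs free (5, 3, 5) (insufficient type-A units)
Permanently blocked: W3 and W4.
(3) Exactly 0 of the possible complete orderings are safe sequences.


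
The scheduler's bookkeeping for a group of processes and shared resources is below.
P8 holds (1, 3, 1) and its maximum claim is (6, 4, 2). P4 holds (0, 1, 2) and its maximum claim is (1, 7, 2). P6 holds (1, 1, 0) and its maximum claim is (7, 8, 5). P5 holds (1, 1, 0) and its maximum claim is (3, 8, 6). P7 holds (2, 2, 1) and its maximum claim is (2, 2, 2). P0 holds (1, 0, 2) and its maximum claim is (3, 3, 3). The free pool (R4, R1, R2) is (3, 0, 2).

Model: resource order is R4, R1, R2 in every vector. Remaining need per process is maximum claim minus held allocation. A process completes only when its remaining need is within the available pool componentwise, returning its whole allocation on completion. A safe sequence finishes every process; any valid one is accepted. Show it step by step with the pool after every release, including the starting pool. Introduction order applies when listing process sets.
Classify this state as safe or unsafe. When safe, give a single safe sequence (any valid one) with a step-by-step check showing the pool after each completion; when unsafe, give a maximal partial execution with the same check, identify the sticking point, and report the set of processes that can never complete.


The state is UNSAFE.
Key observation: P7, P8, P0 can finish, but then (7, 5, 6) is all there is, and the blocked group's R1 demands exceed it.
The run P7, P8, P0 cannot be extended any further. Step-by-step check:
  pool = (3, 0, 2)
  P7 needs (0, 0, 1) <= (3, 0, 2) -> finishes; pool += (2, 2, 1) = (5, 2, 3)
  P8 needs (5, 1, 1) <= (5, 2, 3) -> finishes; pool += (1, 3, 1) = (6, 5, 4)
  P0 needs (2, 3, 1) <= (6, 5, 4) -> finishes; pool += (1, 0, 2) = (7, 5, 6)
  P4 still needs (1, 6, 0) but only (7, 5, 6) is free — short on R1
  P6 still needs (6, 7, 5) but only (7, 5, 6) is free — short on R1
  P5 still needs (2, 7, 6) but only (7, 5, 6) is free — short on R1
Permanently blocked: P4, P6 and P5.


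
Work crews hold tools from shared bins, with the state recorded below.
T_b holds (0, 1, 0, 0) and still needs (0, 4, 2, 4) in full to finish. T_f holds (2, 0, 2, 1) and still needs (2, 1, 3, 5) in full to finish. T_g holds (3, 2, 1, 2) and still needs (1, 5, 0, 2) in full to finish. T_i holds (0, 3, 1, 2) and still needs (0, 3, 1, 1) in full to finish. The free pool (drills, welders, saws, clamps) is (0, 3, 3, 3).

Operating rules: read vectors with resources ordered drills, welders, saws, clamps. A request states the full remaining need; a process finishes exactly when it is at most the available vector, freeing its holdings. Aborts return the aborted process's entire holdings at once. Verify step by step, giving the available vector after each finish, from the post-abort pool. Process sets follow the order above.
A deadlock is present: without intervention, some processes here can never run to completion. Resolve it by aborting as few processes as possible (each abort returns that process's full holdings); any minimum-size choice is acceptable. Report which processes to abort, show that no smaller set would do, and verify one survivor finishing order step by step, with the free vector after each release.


Minimum abort set: T_g.
Key observation: before aborting T_g, T_f was permanently blocked — no order could ever run it; afterwards it completes at step 1.
Why nothing smaller works: aborting no one leaves the state deadlocked as given.
Survivors finish in the order: T_f, T_b, T_i. Check, step by step (pool after the aborts first):
  pool = (3, 5, 4, 5)
  T_f: need (2, 1, 3, 5) fits (3, 5, 4, 5); releases (2, 0, 2, 1), pool now (5, 5, 6, 6)
  T_b: need (0, 4, 2, 4) fits (5, 5, 6, 6); releases (0, 1, 0, 0), pool now (5, 6, 6, 6)
  T_i: need (0, 3, 1, 1) fits (5, 6, 6, 6); releases (0, 3, 1, 2), pool now (5, 9, 7, 8)
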